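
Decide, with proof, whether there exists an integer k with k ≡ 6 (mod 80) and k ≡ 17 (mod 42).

Both moduli are multiples of 2 = gcd(80, 42), so any solution would satisfy k ≡ 6 and k ≡ 17 modulo 2 simultaneously.
However 6 ≡ 0 and 17 ≡ 1 (mod 2), and 0 ≠ 1.
So no integer satisfies both congruences.

There is no such integer.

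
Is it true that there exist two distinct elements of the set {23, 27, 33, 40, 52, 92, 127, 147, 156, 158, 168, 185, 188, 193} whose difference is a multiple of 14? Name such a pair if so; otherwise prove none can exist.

Reduce each element modulo 14: 23↦9, 27↦13, 33↦5, 40↦12, 52↦10, 92↦8, 127↦1, 147↦7, 156↦2, 158↦4, 168↦0, 185↦3, 188↦6, 193↦11.
No residue repeats among the 14 elements, so no pair has difference ≡ 0 (mod 14).

No such pair exists.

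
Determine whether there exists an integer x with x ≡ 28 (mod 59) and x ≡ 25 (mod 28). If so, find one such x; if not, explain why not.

x = 1621

Since 59 and 28 share no common factor, CRT says the pair of congruences has a solution (unique mod 1652).
Write x = 28 + 59t and require 28 + 59t ≡ 25 (mod 28), i.e. 59t ≡ 25 (mod 28).
59 ≡ 3 (mod 28), so this reads 3t ≡ 25 (mod 28). Note 3·19 = 57 ≡ 1 (mod 28) (as 57 − 1 = 2·28), so 3⁻¹ ≡ 19.
Therefore t ≡ 19·25 = 475 ≡ 27 (mod 28).
Taking t = 27 gives x = 28 + 59·27 = 1621.
Indeed 1621 ≡ 28 (mod 59) and 1621 ≡ 25 (mod 28).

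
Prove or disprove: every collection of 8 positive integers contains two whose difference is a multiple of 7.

Yes, this is always true.

There are exactly 7 possible remainders on division by 7.
Placing 8 integers into 7 classes, some class receives at least two — say a and b.
Their difference a − b is then a multiple of 7.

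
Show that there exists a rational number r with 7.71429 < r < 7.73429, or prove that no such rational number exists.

r = 85/11

Multiplying by 11: 11·7.71429 = 84.85719 and 11·7.73429 = 85.07719, so the integer 85 lies strictly between them.
So r = 85/11 works: it is a ratio of integers, and dividing 11·7.71429 < 85 < 11·7.73429 through by 11 gives 7.71429 < 85/11 < 7.73429.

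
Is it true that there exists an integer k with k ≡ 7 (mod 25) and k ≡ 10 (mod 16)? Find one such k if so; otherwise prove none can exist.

k = 282

gcd(25, 16) = 1, so the Chinese Remainder Theorem guarantees exactly one residue class mod 400 satisfying both.
Write k = 7 + 25t and require 7 + 25t ≡ 10 (mod 16), i.e. 25t ≡ 3 (mod 16).
25 ≡ 9 (mod 16), so this reads 9t ≡ 3 (mod 16). To invert 9 modulo 16: 16 = 1·9 + 7, 9 = 1·7 + 2, 7 = 3·2 + 1, 2 = 2·1 + 0, and unwinding, 1 = 7 − 3·2 = 7 − 3·(9 − 1·7) = −3·9 + 4·7 = −3·9 + 4·(16 − 1·9) = 4·16 − 7·9. Thus 9⁻¹ ≡ -7 ≡ 9 (mod 16).
Multiplying by 9: t ≡ 9·3 = 27 ≡ 11 (mod 16).
With t = 11: k = 7 + 25·11 = 282.
Indeed 282 ≡ 7 (mod 25) and 282 ≡ 10 (mod 16).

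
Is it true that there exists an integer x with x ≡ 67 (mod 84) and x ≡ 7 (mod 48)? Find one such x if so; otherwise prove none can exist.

x = 151

gcd(84, 48) = 12. A simultaneous solution exists iff 67 ≡ 7 (mod 12); here 67 mod 12 = 7 = 7 mod 12, so it does.
Step through x = 67, 67 + 84, 67 + 2·84, …: the values 67, 151 reduce mod 48 to 19, 7. The value 151 hits 7.
Indeed 151 ≡ 67 (mod 84) and 151 ≡ 7 (mod 48).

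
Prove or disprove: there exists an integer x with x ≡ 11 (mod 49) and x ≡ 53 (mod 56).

The moduli are not coprime: gcd(49, 56) = 7. Compatibility requires 7 ∣ (53 − 11) = 42, which holds, so solutions exist.
The integers ≡ 11 (mod 49) are 11, 60, 109, …; their remainders mod 56 are 11, 4, 53, so x = 109 is the first that is ≡ 53 (mod 56).
Verify: 109 = 2·49 + 11 and 109 = 1·56 + 53. ✓

x = 109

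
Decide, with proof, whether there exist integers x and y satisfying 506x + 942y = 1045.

No, no such integers exist.

Any value of 506x + 942y is a multiple of gcd(506, 942) = 2.
But 1045 = 2·522 + 1, so 2 ∤ 1045.
Hence no integers x, y satisfy the equation.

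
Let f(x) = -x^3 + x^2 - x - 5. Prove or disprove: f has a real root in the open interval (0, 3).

f(0) = -5 and f(3) = -26, both negative.
The derivative f'(x) = -3x^2 + 2x - 1 is a quadratic with discriminant 2² − 4·(-3)·(-1) = -8 < 0; it never vanishes, so it is always negative (sign of the leading coefficient).
Hence f is strictly decreasing on ℝ, and in particular on [0, 3]. A strictly monotone function with same-sign endpoint values stays negative on the whole interval, so f has no zero in (0, 3).

f has no root in that interval.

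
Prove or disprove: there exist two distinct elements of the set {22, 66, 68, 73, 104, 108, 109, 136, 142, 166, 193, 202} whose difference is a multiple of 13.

Residues mod 13: 22↦9, 66↦1, 68↦3, 73↦8, 104↦0, 108↦4, 109↦5, 136↦6, 142↦12, 166↦10, 193↦11, 202↦7.
These 12 residues are pairwise different, hence no difference of two elements is divisible by 13.

There is no such pair.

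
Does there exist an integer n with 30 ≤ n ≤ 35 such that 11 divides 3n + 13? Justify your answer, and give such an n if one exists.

For n = 30, 31, …, 35 the values of 3n + 13 modulo 11 are 4, 7, 10, 2, 5, 8 respectively.
Since 0 is absent from this list, 11 ∤ 3n + 13 for every n with 30 ≤ n ≤ 35.

There is no such integer n in that range.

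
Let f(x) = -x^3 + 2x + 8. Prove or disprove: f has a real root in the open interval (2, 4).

f(2) = 4 and f(4) = -48, which have opposite signs.
As a polynomial, f is continuous on every closed interval.
By the Intermediate Value Theorem f must vanish at some point of (2, 4).

Yes, f has a root in the interval.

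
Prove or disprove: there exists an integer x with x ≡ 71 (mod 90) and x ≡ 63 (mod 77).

gcd(90, 77) = 1, so the Chinese Remainder Theorem guarantees exactly one residue class mod 6930 satisfying both.
Write x = 71 + 90t and require 71 + 90t ≡ 63 (mod 77), i.e. 90t ≡ 69 (mod 77).
90 ≡ 13 (mod 77), so this reads 13t ≡ 69 (mod 77). Invert 13 mod 77 by the Euclidean algorithm: 77 = 5·13 + 12, 13 = 1·12 + 1, 12 = 12·1 + 0; back-substituting, 1 = 13 − 1·12 = 13 − (77 − 5·13) = −77 + 6·13. Hence 13·6 ≡ 1, so 13⁻¹ ≡ 6 (mod 77).
Multiplying by 6: t ≡ 6·69 = 414 ≡ 29 (mod 77).
Taking t = 29 gives x = 71 + 90·29 = 2681.
Check: 2681 mod 90 = 71, 2681 mod 77 = 63. ✓

x = 2681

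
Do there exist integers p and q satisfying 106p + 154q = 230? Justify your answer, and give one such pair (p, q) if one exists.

gcd(106, 154) = 2, and 2 divides 230, so integer solutions exist.
Dividing through by 2 reduces the equation to 53p + 77q = 115.
Euclidean algorithm: 77 = 1·53 + 24, 53 = 2·24 + 5, 24 = 4·5 + 4, 5 = 1·4 + 1, 4 = 4·1 + 0.
Back-substituting, 1 = 5 − 1·4 = 5 − (24 − 4·5) = −24 + 5·5 = −24 + 5·(53 − 2·24) = 5·53 − 11·24 = 5·53 − 11·(77 − 1·53) = −11·77 + 16·53; that is, 53·16 + 77·(-11) = 1.
Multiplying through by 115: p = 16·115 = 1840, q = (-11)·115 = -1265 is a solution.
Subtracting 23·77 from p and adding 23·53 to q gives the tidier solution (69, -46).
Check: 106·69 + 154·(-46) = 7314 − 7084 = 230. ✓

p = 69, q = -46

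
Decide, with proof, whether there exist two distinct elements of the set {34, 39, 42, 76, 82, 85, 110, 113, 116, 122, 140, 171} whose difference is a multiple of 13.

Residues mod 13: 34↦8, 39↦0, 42↦3, 76↦11, 82↦4, 85↦7, 110↦6, 113↦9, 116↦12, 122↦5, 140↦10, 171↦2.
All 12 residues are distinct, so no two elements differ by a multiple of 13.

No, no such pair exists.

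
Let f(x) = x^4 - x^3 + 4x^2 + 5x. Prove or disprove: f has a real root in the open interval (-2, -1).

f(-2) = 30 and f(-1) = 1, both positive, so a sign-change argument is unavailable; we show f keeps this sign on the whole interval.
Substitute x = -1 − u, where 0 < u < 1 on the interval. Expanding, f(-1 − u) = u^4 + 5u^3 + 13u^2 + 10u + 1.
All 5 nonzero coefficients of this polynomial in u are positive; hence for u > 0 the value is a sum of positive terms (the constant 1 among them).
Therefore f(x) > 0 throughout (-2, -1), and f has no zero there.

f has no root in that interval.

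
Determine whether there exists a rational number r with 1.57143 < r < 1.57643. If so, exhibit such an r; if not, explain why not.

r = 52/33

Multiplying by 33: 33·1.57143 = 51.85719 and 33·1.57643 = 52.02219, so the integer 52 lies strictly between them.
So r = 52/33 works: it is a ratio of integers, and dividing 33·1.57143 < 52 < 33·1.57643 through by 33 gives 1.57143 < 52/33 < 1.57643.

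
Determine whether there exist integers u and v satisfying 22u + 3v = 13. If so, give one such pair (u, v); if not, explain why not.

22 and 3 are coprime, so 22u + 3v ranges over all of ℤ.
Euclidean algorithm: 22 = 7·3 + 1, 3 = 3·1 + 0.
Unwinding: 1 = 22 − 7·3, i.e. 22·1 + 3·(-7) = 1.
Multiplying through by 13: u = 1·13 = 13, v = (-7)·13 = -91 is a solution.
The general solution is u = 13 + 3k, v = -91 − 22k; taking k = -4 gives the smaller pair u = 1, v = -3.
Check: 22·1 + 3·(-3) = 22 − 9 = 13. ✓

u = 1, v = -3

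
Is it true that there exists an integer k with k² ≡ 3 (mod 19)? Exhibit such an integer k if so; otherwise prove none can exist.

Since (19 − k)² ≡ k² (mod 19), it suffices to square k = 0, 1, …, 9: the residues are 0, 1, 4, 9, 16, 6, 17, 11, 7, 5.
So the quadratic residues mod 19 are {0, 1, 4, 5, 6, 7, 9, 11, 16, 17}, and 3 is not among them.
Hence no integer k has k² ≡ 3 (mod 19).

No such integer exists.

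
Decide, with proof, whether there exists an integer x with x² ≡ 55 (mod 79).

x = 56

x = 56 works: 56² = 3136, and 3136 − 55 = 3081 = 39·79.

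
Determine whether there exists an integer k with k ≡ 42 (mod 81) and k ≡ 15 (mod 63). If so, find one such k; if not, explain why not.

Here gcd(81, 63) = 9, and both 42 and 15 leave remainder 6 mod 9, so the system is consistent.
List candidates k ≡ 42 (mod 81): 42, 123, 204. Modulo 63 these are 42, 60, 15; 204 gives 15 as required.
Verify: 204 = 2·81 + 42 and 204 = 3·63 + 15. ✓

k = 204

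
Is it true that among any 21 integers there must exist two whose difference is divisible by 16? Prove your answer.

There are exactly 16 possible remainders on division by 16.
Placing 21 integers into 16 classes, some class receives at least two — say a and b.
Then a ≡ b (mod 16), i.e. 16 ∣ (a − b).

True.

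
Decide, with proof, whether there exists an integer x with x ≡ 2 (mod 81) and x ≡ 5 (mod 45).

No, no such integer exists.

Reduce both congruences modulo 9, which divides 81 and 45: they say x ≡ 2 (mod 9) and x ≡ 5 (mod 9).
But 2 mod 9 = 2 while 5 mod 9 = 5, a contradiction.
Therefore no such x exists.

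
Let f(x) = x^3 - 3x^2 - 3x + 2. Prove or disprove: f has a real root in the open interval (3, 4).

f(3) = -7 and f(4) = 6, which have opposite signs.
As a polynomial, f is continuous on every closed interval.
By the Intermediate Value Theorem, f takes the value 0 somewhere in the open interval.

Such a root exists.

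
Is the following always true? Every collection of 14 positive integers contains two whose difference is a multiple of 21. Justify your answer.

Try 14 consecutive integers, 52, 53, …, 65. Their remainders mod 21 are 10, 11, 12, 13, 14, 15, 16, 17, 18, 19, 20, 0, 1, 2 — pairwise different, as any 14 ≤ 21 consecutive integers have distinct residues.
Any two of them differ by at most 13 < 21 and by at least 1, so no difference is a multiple of 21.

No, the set {52, 53, 54, 55, 56, 57, 58, 59, 60, 61, 62, 63, 64, 65} is a counterexample.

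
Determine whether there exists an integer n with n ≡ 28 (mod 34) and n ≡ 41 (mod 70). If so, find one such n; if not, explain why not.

Reduce both congruences modulo 2, which divides 34 and 70: they say n ≡ 28 (mod 2) and n ≡ 41 (mod 2).
But 28 mod 2 = 0 while 41 mod 2 = 1, a contradiction.
So no integer satisfies both congruences.

No, no such integer exists.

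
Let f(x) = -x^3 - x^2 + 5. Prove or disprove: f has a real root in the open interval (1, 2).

f(1) = 3 and f(2) = -7, which have opposite signs.
As a polynomial, f is continuous on every closed interval.
By the Intermediate Value Theorem, f takes the value 0 somewhere in the open interval.

Yes, f has a root in the interval.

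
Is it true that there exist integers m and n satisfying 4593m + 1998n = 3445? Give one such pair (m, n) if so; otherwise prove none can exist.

No, no such integers exist.

Any value of 4593m + 1998n is a multiple of gcd(4593, 1998) = 3.
However 3445 leaves remainder 1 on division by 3.
So the equation is unsolvable over ℤ.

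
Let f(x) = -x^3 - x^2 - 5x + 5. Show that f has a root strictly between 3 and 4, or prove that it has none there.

No such root exists.

f(3) = -46 and f(4) = -95, both negative.
f'(x) = -3x^2 - 2x - 5 has discriminant (-2)² − 4·(-3)·(-5) = -56 < 0, so f' has no real roots and is negative for every real x.
So f is strictly decreasing; between 3 and 4 its values lie between f(3) = -46 and f(4) = -95, all negative. Therefore f has no root in (3, 4).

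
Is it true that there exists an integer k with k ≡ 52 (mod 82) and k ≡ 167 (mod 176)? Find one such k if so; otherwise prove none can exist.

No such integer exists.

Reduce both congruences modulo 2, which divides 82 and 176: they say k ≡ 52 (mod 2) and k ≡ 167 (mod 2).
However 52 ≡ 0 and 167 ≡ 1 (mod 2), and 0 ≠ 1.
So no integer satisfies both congruences.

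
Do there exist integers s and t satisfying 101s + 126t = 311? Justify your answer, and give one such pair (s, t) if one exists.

s = 43, t = -32

101 and 126 are coprime, so 101s + 126t ranges over all of ℤ.
Dividing repeatedly: 126 = 1·101 + 25, 101 = 4·25 + 1, 25 = 25·1 + 0.
Back-substituting, 1 = 101 − 4·25 = 101 − 4·(126 − 1·101) = −4·126 + 5·101; that is, 101·5 + 126·(-4) = 1.
Scaling by 311 gives the particular solution (s, t) = (1555, -1244).
Subtracting 12·126 from s and adding 12·101 to t gives the tidier solution (43, -32).
Indeed 101·43 + 126·(-32) = 4343 − 4032 = 311.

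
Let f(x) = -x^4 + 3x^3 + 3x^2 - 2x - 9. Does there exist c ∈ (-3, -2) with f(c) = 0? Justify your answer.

The endpoint values f(-3) = -138 and f(-2) = -33 are both negative. Claim: f(x) < 0 for every x in (-3, -2).
Shift to the endpoint -2: with x = -2 − u (0 < u < 1), one computes f(-2 − u) = -u^4 - 11u^3 - 39u^2 - 54u - 33.
All 5 nonzero coefficients of this polynomial in u are negative; hence for u > 0 the value is a sum of negative terms (the constant -33 among them).
Therefore f(x) < 0 throughout (-3, -2), and f has no zero there.

No such root exists.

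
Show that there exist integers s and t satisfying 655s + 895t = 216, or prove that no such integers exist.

No, no such integers exist.

gcd(655, 895) = 5, so every integer of the form 655s + 895t is a multiple of 5.
But 216 is not a multiple of 5 (it leaves remainder 1).
Therefore 655s + 895t = 216 has no solution in integers.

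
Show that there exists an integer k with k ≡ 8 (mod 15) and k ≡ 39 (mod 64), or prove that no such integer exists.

Since 15 and 64 share no common factor, CRT says the pair of congruences has a solution (unique mod 960).
Any solution of the first congruence is k = 8 + 15t; substituting into the second, 15t ≡ 39 − 8 ≡ 31 (mod 64).
Since 15·47 = 705 = 11·64 + 1, the inverse of 15 mod 64 is 47.
Therefore t ≡ 47·31 = 1457 ≡ 49 (mod 64).
Taking t = 49 gives k = 8 + 15·49 = 743.
Verify: 743 = 49·15 + 8 and 743 = 11·64 + 39. ✓

k = 743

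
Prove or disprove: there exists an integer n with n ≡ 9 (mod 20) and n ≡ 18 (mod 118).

gcd(20, 118) = 2. If n ≡ 9 (mod 20) and n ≡ 18 (mod 118), then n ≡ 9 (mod 2) and n ≡ 18 (mod 2).
These are incompatible: 9 − 18 = -9 is not divisible by 2.
Therefore no such n exists.

No such integer exists.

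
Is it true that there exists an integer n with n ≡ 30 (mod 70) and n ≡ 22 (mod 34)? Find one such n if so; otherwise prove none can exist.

The moduli are not coprime: gcd(70, 34) = 2. Compatibility requires 2 ∣ (22 − 30) = -8, which holds, so solutions exist.
Put n = 30 + 70t, so we need 70t ≡ 26 (mod 34), equivalently (divide by 2) 35t ≡ 13 (mod 17).
35 ≡ 1 (mod 17), so this reads 1t ≡ 13 (mod 17). So t ≡ 13 (mod 17).
Then n = 30 + 70·13 = 940.
Indeed 940 ≡ 30 (mod 70) and 940 ≡ 22 (mod 34).

n = 940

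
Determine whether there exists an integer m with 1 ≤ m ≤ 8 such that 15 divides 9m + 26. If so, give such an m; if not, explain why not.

No such integer m in that range exists.

At m = 1, 9·1 + 26 = 35 ≡ 5 (mod 15), and each step in m adds 9, giving residues 5, 14, 8, 2, 11, 5, 14, 8 for m = 1, 2, …, 8.
None is 0, so 15 never divides 9m + 26 on this range.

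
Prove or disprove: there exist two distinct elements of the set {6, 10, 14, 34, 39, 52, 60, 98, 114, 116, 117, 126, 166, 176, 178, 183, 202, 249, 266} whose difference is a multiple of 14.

Reduce each element mod 14: 6↦6, 10↦10, 14↦0, 34↦6, 39↦11, 52↦10, 60↦4, 98↦0, 114↦2, 116↦4, 117↦5, 126↦0, 166↦12, 176↦8, 178↦10, 183↦1, 202↦6, 249↦11, 266↦0. The residue 6 repeats (at 6 and 34), and 34 − 6 = 28 = 2·14.

The pair (6, 34) works.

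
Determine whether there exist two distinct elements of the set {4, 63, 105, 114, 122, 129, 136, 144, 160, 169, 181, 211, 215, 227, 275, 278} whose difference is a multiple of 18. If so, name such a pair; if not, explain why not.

No such pair exists.

Two integers differ by a multiple of 18 exactly when they have the same residue mod 18. The residues are 4↦4, 63↦9, 105↦15, 114↦6, 122↦14, 129↦3, 136↦10, 144↦0, 160↦16, 169↦7, 181↦1, 211↦13, 215↦17, 227↦11, 275↦5, 278↦8.
All 16 residues are distinct, so no two elements differ by a multiple of 18.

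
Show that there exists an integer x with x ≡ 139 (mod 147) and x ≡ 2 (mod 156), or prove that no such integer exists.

There is no such integer.

Reduce both congruences modulo 3, which divides 147 and 156: they say x ≡ 139 (mod 3) and x ≡ 2 (mod 3).
But 139 mod 3 = 1 while 2 mod 3 = 2, a contradiction.
Therefore no such x exists.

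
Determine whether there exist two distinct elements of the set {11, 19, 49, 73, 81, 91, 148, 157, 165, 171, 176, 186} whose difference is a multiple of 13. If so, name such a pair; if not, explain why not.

No such pair exists.

Two integers differ by a multiple of 13 exactly when they have the same residue mod 13. The residues are 11↦11, 19↦6, 49↦10, 73↦8, 81↦3, 91↦0, 148↦5, 157↦1, 165↦9, 171↦2, 176↦7, 186↦4.
All 12 residues are distinct, so no two elements differ by a multiple of 13.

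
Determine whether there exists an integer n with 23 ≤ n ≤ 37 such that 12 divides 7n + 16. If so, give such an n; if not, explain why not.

For n = 23, 24, …, 31 the values 177, 184, 191, 198, 205, 212, 219, 226, 233 are not multiples of 12. At n = 32 we get 7·32 + 16 = 240, and 240 = 12·20.

n = 32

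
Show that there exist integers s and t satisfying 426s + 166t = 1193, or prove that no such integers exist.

No such integers exist.

Both 426 and 166 are divisible by gcd(426, 166) = 2, hence so is any combination 426s + 166t.
However 1193 leaves remainder 1 on division by 2.
Hence no integers s, t satisfy the equation.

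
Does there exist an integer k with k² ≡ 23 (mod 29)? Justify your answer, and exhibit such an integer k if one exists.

Take k = 9. Then 9² = 81 = 2·29 + 23, so 9² ≡ 23 (mod 29).

k = 9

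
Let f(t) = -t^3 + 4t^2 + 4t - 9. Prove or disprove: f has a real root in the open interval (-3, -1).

f(-3) = 42 and f(-1) = -8, which have opposite signs.
f is continuous everywhere (it is a polynomial), in particular on [-3, -1].
By the Intermediate Value Theorem f must vanish at some point of (-3, -1).

Yes, f has a root in the interval.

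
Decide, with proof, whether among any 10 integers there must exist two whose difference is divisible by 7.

There are exactly 7 possible remainders on division by 7.
With 10 integers and only 7 classes, the pigeonhole principle forces two of them, say a and b, into the same class.
Equal remainders mean a − b ≡ 0 (mod 7), so 7 divides their difference.

Yes, this is always true.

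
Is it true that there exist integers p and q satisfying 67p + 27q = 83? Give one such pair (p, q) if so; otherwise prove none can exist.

67 and 27 are coprime, so 67p + 27q ranges over all of ℤ.
Run the Euclidean algorithm on 67 and 27: 67 = 2·27 + 13, 27 = 2·13 + 1, 13 = 13·1 + 0.
Back-substituting, 1 = 27 − 2·13 = 27 − 2·(67 − 2·27) = −2·67 + 5·27; that is, 67·(-2) + 27·5 = 1.
Multiplying through by 83: p = (-2)·83 = -166, q = 5·83 = 415 is a solution.
Shifting by a multiple of (27, −67) keeps it a solution: p = -166 + 7·27 = 23, q = 415 − 7·67 = -54.
Check: 67·23 + 27·(-54) = 1541 − 1458 = 83. ✓

p = 23, q = -54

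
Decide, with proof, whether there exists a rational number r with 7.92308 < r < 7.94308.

Multiplying by 14: 14·7.92308 = 110.92312 and 14·7.94308 = 111.20312, so the integer 111 lies strictly between them.
Dividing back, 7.92308 < 111/14 < 7.94308, and 111/14 is rational.

r = 111/14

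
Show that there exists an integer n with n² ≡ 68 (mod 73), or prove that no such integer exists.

Apply Euler's criterion with the prime 73: 68 is a quadratic residue iff 68^36 ≡ 1 (mod 73), and a non-residue iff it is ≡ −1.
Squaring successively (mod 73): 68^2 = 4624 ≡ 25; 68^4 ≡ 25² = 625 ≡ 41; 68^8 ≡ 41² = 1681 ≡ 2; 68^16 ≡ 2² = 4 ≡ 4; 68^32 ≡ 4² = 16 ≡ 16.
Since 36 = 32 + 4, 68^36 ≡ 16 · 41; multiplying out mod 73: 16·41 = 656 ≡ 72. Thus 68^36 ≡ 72 ≡ −1 (mod 73).
By Euler's criterion 68 is a quadratic non-residue mod 73: no n satisfies n² ≡ 68 (mod 73).

No, no such integer exists.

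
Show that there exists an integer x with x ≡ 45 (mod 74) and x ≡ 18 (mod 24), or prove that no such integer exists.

No such integer exists.

Reduce both congruences modulo 2, which divides 74 and 24: they say x ≡ 45 (mod 2) and x ≡ 18 (mod 2).
But 45 mod 2 = 1 while 18 mod 2 = 0, a contradiction.
Therefore no such x exists.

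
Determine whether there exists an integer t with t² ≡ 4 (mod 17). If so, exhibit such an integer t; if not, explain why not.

t = 2

Take t = 2. Then 2² = 4, and since 0 ≤ 4 < 17 this is already reduced: 2² ≡ 4 (mod 17).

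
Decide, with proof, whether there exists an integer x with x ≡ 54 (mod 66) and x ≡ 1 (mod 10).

gcd(66, 10) = 2. If x ≡ 54 (mod 66) and x ≡ 1 (mod 10), then x ≡ 54 (mod 2) and x ≡ 1 (mod 2).
But 54 mod 2 = 0 while 1 mod 2 = 1, a contradiction.
Therefore no such x exists.

No, no such integer exists.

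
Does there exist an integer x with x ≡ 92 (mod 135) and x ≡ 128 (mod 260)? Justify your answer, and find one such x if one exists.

No such integer exists.

gcd(135, 260) = 5. If x ≡ 92 (mod 135) and x ≡ 128 (mod 260), then x ≡ 92 (mod 5) and x ≡ 128 (mod 5).
But 92 mod 5 = 2 while 128 mod 5 = 3, a contradiction.
Hence the system has no solution.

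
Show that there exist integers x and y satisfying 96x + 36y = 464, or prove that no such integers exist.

No such integers exist.

Any value of 96x + 36y is a multiple of gcd(96, 36) = 12.
However 464 leaves remainder 8 on division by 12.
Therefore 96x + 36y = 464 has no solution in integers.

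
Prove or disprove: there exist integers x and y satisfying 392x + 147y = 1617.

Since gcd(392, 147) = 49 and 1617 = 49·33, Bézout's identity guarantees a solution.
Dividing through by 49 reduces the equation to 8x + 3y = 33.
Euclidean algorithm: 8 = 2·3 + 2, 3 = 1·2 + 1, 2 = 2·1 + 0.
Unwinding: 1 = 3 − 1·2 = 3 − (8 − 2·3) = −8 + 3·3, i.e. 8·(-1) + 3·3 = 1.
Scaling by 33 gives the particular solution (x, y) = (-33, 99).
Shifting by a multiple of (3, −8) keeps it a solution: x = -33 + 11·3 = 0, y = 99 − 11·8 = 11.
Indeed 392·0 + 147·11 = 0 + 1617 = 1617.

x = 0, y = 11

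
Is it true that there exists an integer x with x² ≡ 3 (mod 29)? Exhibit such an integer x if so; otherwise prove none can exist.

Apply Euler's criterion with the prime 29: 3 is a quadratic residue iff 3^14 ≡ 1 (mod 29), and a non-residue iff it is ≡ −1.
Squaring successively (mod 29): 3^2 = 9 ≡ 9; 3^4 ≡ 9² = 81 ≡ 23; 3^8 ≡ 23² = 529 ≡ 7.
Since 14 = 8 + 4 + 2, 3^14 ≡ 7 · 23 · 9; multiplying out mod 29: 7·23 = 161 ≡ 16, then 16·9 = 144 ≡ 28. Thus 3^14 ≡ 28 ≡ −1 (mod 29).
The value −1 means 3 is a non-residue modulo 29, so x² ≡ 3 (mod 29) is impossible.

There is no such integer.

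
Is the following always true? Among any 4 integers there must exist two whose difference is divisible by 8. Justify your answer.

Consider the 4 integers 2, 3, 4, 5. They lie in distinct residue classes modulo 8, since 4 ≤ 8.
No two share a residue, so no pair has difference divisible by 8; the claim fails for this set.

No; for instance {2, 3, 4, 5} is a counterexample.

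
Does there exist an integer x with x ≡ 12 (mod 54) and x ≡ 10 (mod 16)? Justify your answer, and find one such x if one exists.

x = 282

Here gcd(54, 16) = 2, and both 12 and 10 leave remainder 0 mod 2, so the system is consistent.
Step through x = 12, 12 + 54, 12 + 2·54, …: the values 12, 66, 120, 174, 228, 282 reduce mod 16 to 12, 2, 8, 14, 4, 10. The value 282 hits 10.
Indeed 282 ≡ 12 (mod 54) and 282 ≡ 10 (mod 16).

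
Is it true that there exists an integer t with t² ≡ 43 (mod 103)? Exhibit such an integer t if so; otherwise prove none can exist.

There is no such integer.

103 is prime, so by Euler's criterion 43 is a square mod 103 iff 43^((103−1)/2) = 43^51 ≡ 1 (mod 103).
Squaring successively (mod 103): 43^2 = 1849 ≡ 98; 43^4 ≡ 98² = 9604 ≡ 25; 43^8 ≡ 25² = 625 ≡ 7; 43^16 ≡ 7² = 49 ≡ 49; 43^32 ≡ 49² = 2401 ≡ 32.
Since 51 = 32 + 16 + 2 + 1, 43^51 ≡ 32 · 49 · 98 · 43; multiplying out mod 103: 32·49 = 1568 ≡ 23, then 23·98 = 2254 ≡ 91, then 91·43 = 3913 ≡ 102. Thus 43^51 ≡ 102 ≡ −1 (mod 103).
The value −1 means 43 is a non-residue modulo 103, so t² ≡ 43 (mod 103) is impossible.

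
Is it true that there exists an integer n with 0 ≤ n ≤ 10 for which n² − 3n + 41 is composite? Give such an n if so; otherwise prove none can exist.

n = 2

At n = 2: 2² − 3·2 + 41 = 39 = 3·13, which is composite.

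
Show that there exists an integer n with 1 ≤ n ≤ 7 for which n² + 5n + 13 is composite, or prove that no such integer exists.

n = 5

At n = 5: 5² + 5·5 + 13 = 63 = 3·21, which is composite.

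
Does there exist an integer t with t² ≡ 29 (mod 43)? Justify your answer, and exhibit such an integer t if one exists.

No such integer exists.

43 is prime, so by Euler's criterion 29 is a square mod 43 iff 29^((43−1)/2) = 29^21 ≡ 1 (mod 43).
Repeated squaring mod 43: 29^2 = 841 ≡ 24; 29^4 ≡ 24² = 576 ≡ 17; 29^8 ≡ 17² = 289 ≡ 31; 29^16 ≡ 31² = 961 ≡ 15.
Since 21 = 16 + 4 + 1, 29^21 ≡ 15 · 17 · 29; multiplying out mod 43: 15·17 = 255 ≡ 40, then 40·29 = 1160 ≡ 42. Thus 29^21 ≡ 42 ≡ −1 (mod 43).
The value −1 means 29 is a non-residue modulo 43, so t² ≡ 29 (mod 43) is impossible.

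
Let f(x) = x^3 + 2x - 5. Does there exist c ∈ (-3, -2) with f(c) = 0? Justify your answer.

f(-3) = -38 and f(-2) = -17, both negative.
The derivative f'(x) = 3x^2 + 2 is a quadratic with discriminant 0² − 4·3·2 = -24 < 0; it never vanishes, so it is always positive (sign of the leading coefficient).
So f is strictly increasing; between -3 and -2 its values lie between f(-3) = -38 and f(-2) = -17, all negative. Therefore f has no root in (-3, -2).

No.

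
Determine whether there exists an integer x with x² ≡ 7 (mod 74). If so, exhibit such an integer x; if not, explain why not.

x = 9

x = 9 works: 9² = 81, and 81 − 7 = 74 = 1·74.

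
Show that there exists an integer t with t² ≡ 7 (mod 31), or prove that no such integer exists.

t = 10 works: 10² = 100, and 100 − 7 = 93 = 3·31.

t = 10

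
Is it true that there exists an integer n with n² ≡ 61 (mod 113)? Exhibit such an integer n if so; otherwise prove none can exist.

n = 93 works: 93² = 8649, and 8649 − 61 = 8588 = 76·113.

n = 93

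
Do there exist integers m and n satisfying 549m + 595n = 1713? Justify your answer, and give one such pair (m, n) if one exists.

549 and 595 are coprime, so 549m + 595n ranges over all of ℤ.
Dividing repeatedly: 595 = 1·549 + 46, 549 = 11·46 + 43, 46 = 1·43 + 3, 43 = 14·3 + 1, 3 = 3·1 + 0.
Back-substituting, 1 = 43 − 14·3 = 43 − 14·(46 − 1·43) = −14·46 + 15·43 = −14·46 + 15·(549 − 11·46) = 15·549 − 179·46 = 15·549 − 179·(595 − 1·549) = −179·595 + 194·549; that is, 549·194 + 595·(-179) = 1.
Scaling by 1713 gives the particular solution (m, n) = (332322, -306627).
Shifting by a multiple of (595, −549) keeps it a solution: m = 332322 − 558·595 = 312, n = -306627 + 558·549 = -285.
Check: 549·312 + 595·(-285) = 171288 − 169575 = 1713. ✓

m = 312, n = -285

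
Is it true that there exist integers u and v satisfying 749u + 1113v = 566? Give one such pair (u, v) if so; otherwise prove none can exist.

No such integers exist.

Any value of 749u + 1113v is a multiple of gcd(749, 1113) = 7.
However 566 leaves remainder 6 on division by 7.
Therefore 749u + 1113v = 566 has no solution in integers.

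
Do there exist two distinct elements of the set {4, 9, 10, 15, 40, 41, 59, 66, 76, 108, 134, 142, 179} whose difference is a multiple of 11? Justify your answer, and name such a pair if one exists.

Both 4 and 15 leave remainder 4 on division by 11; their difference 11 = 1·11 is a multiple of 11.

The pair (4, 15) works.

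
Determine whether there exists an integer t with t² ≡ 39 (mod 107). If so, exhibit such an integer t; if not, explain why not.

t = 57

Take t = 57. Then 57² = 3249 = 30·107 + 39, so 57² ≡ 39 (mod 107).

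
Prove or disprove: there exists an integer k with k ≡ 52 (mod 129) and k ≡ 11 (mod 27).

No, no such integer exists.

Both moduli are multiples of 3 = gcd(129, 27), so any solution would satisfy k ≡ 52 and k ≡ 11 modulo 3 simultaneously.
But 52 mod 3 = 1 while 11 mod 3 = 2, a contradiction.
So no integer satisfies both congruences.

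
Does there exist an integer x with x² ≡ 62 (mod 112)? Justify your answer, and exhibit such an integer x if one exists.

Work modulo the divisor 4 of 112. If x² ≡ 62 (mod 112) then x² ≡ 2 (mod 4).
Squares mod 4 repeat after x = 2 (as (−x)² = x²); for x = 0..2 they are 0, 1, 0.
So the quadratic residues mod 4 are {0, 1}, and 2 is not among them.
Hence no integer x has x² ≡ 62 (mod 112).

There is no such integer.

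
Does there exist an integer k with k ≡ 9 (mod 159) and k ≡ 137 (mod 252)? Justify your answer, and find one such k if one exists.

No such integer exists.

gcd(159, 252) = 3. If k ≡ 9 (mod 159) and k ≡ 137 (mod 252), then k ≡ 9 (mod 3) and k ≡ 137 (mod 3).
But 9 mod 3 = 0 while 137 mod 3 = 2, a contradiction.
Hence the system has no solution.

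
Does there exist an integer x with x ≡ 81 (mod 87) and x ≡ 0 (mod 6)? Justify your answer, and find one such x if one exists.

gcd(87, 6) = 3. A simultaneous solution exists iff 81 ≡ 0 (mod 3); here 81 mod 3 = 0 = 0 mod 3, so it does.
List candidates x ≡ 81 (mod 87): 81, 168. Modulo 6 these are 3, 0; 168 gives 0 as required.
Indeed 168 ≡ 81 (mod 87) and 168 ≡ 0 (mod 6).

x = 168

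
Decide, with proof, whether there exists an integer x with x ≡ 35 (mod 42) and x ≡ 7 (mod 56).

x = 119

Here gcd(42, 56) = 14, and both 35 and 7 leave remainder 7 mod 14, so the system is consistent.
Step through x = 35, 35 + 42, 35 + 2·42, …: the values 35, 77, 119 reduce mod 56 to 35, 21, 7. The value 119 hits 7.
Verify: 119 = 2·42 + 35 and 119 = 2·56 + 7. ✓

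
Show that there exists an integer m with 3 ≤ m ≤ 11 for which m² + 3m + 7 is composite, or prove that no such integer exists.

m = 11

At m = 11: 11² + 3·11 + 7 = 161 = 7·23, which is composite.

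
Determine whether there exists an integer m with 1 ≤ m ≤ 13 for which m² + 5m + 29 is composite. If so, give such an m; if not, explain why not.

m = 6

At m = 6: 6² + 5·6 + 29 = 95 = 5·19, which is composite.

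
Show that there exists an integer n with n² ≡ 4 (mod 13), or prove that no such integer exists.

Take n = 11. Then 11² = 121 = 9·13 + 4, so 11² ≡ 4 (mod 13).

n = 11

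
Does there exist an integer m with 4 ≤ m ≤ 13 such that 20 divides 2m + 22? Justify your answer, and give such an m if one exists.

m = 9

Scanning upward from m = 4 gives 30, 32, 34, 36, 38, none divisible by 20. Try m = 9: 2·9 + 22 = 40 = 2·20, which is divisible by 20.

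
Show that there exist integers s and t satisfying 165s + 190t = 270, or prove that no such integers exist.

s = 12, t = -9

Since gcd(165, 190) = 5 and 270 = 5·54, Bézout's identity guarantees a solution.
Dividing through by 5 reduces the equation to 33s + 38t = 54.
Euclidean algorithm: 38 = 1·33 + 5, 33 = 6·5 + 3, 5 = 1·3 + 2, 3 = 1·2 + 1, 2 = 2·1 + 0.
Back-substituting, 1 = 3 − 1·2 = 3 − (5 − 1·3) = −5 + 2·3 = −5 + 2·(33 − 6·5) = 2·33 − 13·5 = 2·33 − 13·(38 − 1·33) = −13·38 + 15·33; that is, 33·15 + 38·(-13) = 1.
Multiplying through by 54: s = 15·54 = 810, t = (-13)·54 = -702 is a solution.
The general solution is s = 810 + 38k, t = -702 − 33k; taking k = -21 gives the smaller pair s = 12, t = -9.
Check: 165·12 + 190·(-9) = 1980 − 1710 = 270. ✓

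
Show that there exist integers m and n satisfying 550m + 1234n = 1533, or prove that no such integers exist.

No such integers exist.

gcd(550, 1234) = 2, so every integer of the form 550m + 1234n is a multiple of 2.
But 1533 = 2·766 + 1, so 2 ∤ 1533.
Hence no integers m, n satisfy the equation.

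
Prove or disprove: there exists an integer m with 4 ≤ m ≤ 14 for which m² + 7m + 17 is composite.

At m = 11: 11² + 7·11 + 17 = 215 = 5·43, which is composite.

m = 11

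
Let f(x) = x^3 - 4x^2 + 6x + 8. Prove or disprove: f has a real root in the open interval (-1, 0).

f(-1) = -3 and f(0) = 8, which have opposite signs.
f is continuous everywhere (it is a polynomial), in particular on [-1, 0].
By the Intermediate Value Theorem f must vanish at some point of (-1, 0).

Yes, f has a root in the interval.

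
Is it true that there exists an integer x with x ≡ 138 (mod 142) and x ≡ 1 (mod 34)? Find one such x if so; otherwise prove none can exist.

Both moduli are multiples of 2 = gcd(142, 34), so any solution would satisfy x ≡ 138 and x ≡ 1 modulo 2 simultaneously.
However 138 ≡ 0 and 1 ≡ 1 (mod 2), and 0 ≠ 1.
Hence the system has no solution.

No such integer exists.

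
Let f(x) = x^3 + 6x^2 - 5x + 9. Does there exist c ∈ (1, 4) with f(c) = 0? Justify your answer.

The endpoint values f(1) = 11 and f(4) = 149 are both positive. Claim: f(x) > 0 for every x in (1, 4).
Substitute x = 1 + u, where 0 < u < 3 on the interval. Expanding, f(1 + u) = u^3 + 9u^2 + 10u + 11.
All 4 nonzero coefficients of this polynomial in u are positive; hence for u > 0 the value is a sum of positive terms (the constant 11 among them).
So f is strictly positive on (1, 4); no root exists in the interval.

f has no root in that interval.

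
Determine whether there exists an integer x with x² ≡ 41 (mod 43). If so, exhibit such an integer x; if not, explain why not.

Take x = 16. Then 16² = 256 = 5·43 + 41, so 16² ≡ 41 (mod 43).

x = 16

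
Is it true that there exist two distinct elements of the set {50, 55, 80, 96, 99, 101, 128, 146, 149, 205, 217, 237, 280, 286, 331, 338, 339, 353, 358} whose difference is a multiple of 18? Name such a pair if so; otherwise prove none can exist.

The pair (50, 338) works.

Both 50 and 338 leave remainder 14 on division by 18; their difference 288 = 16·18 is a multiple of 18.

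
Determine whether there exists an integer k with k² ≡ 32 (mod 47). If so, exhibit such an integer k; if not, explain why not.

k = 19 works: 19² = 361, and 361 − 32 = 329 = 7·47.

k = 19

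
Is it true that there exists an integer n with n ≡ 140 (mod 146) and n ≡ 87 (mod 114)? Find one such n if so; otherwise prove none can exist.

Both moduli are multiples of 2 = gcd(146, 114), so any solution would satisfy n ≡ 140 and n ≡ 87 modulo 2 simultaneously.
However 140 ≡ 0 and 87 ≡ 1 (mod 2), and 0 ≠ 1.
So no integer satisfies both congruences.

There is no such integer.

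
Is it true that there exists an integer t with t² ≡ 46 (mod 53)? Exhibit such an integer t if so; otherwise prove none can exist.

t = 29

Take t = 29. Then 29² = 841 = 15·53 + 46, so 29² ≡ 46 (mod 53).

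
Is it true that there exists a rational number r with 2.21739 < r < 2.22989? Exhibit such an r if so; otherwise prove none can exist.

r = 20/9

Scale by 9: the interval becomes (19.95651, 20.06901), which contains the integer 20.
Dividing back, 2.21739 < 20/9 < 2.22989, and 20/9 is rational.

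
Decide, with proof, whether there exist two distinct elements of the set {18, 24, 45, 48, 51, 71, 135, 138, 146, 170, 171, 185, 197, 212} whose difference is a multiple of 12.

18 mod 12 = 6 and 138 mod 12 = 6, so 138 − 18 = 120 = 10·12.

Yes: 18 and 138.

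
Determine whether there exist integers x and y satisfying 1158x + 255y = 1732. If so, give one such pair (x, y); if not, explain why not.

Both 1158 and 255 are divisible by gcd(1158, 255) = 3, hence so is any combination 1158x + 255y.
However 1732 leaves remainder 1 on division by 3.
Hence no integers x, y satisfy the equation.

No such integers exist.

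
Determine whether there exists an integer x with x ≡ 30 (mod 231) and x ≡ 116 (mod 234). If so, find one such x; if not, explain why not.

gcd(231, 234) = 3. If x ≡ 30 (mod 231) and x ≡ 116 (mod 234), then x ≡ 30 (mod 3) and x ≡ 116 (mod 3).
However 30 ≡ 0 and 116 ≡ 2 (mod 3), and 0 ≠ 2.
Hence the system has no solution.

No such integer exists.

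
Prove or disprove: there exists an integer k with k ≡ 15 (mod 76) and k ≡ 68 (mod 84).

Reduce both congruences modulo 4, which divides 76 and 84: they say k ≡ 15 (mod 4) and k ≡ 68 (mod 4).
These are incompatible: 15 − 68 = -53 is not divisible by 4.
So no integer satisfies both congruences.

There is no such integer.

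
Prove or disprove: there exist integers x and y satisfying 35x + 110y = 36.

No, no such integers exist.

gcd(35, 110) = 5, so every integer of the form 35x + 110y is a multiple of 5.
But 36 = 5·7 + 1, so 5 ∤ 36.
Therefore 35x + 110y = 36 has no solution in integers.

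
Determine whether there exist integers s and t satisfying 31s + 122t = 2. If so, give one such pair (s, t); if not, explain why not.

s = 4, t = -1

31 and 122 are coprime, so 31s + 122t ranges over all of ℤ.
Dividing repeatedly: 122 = 3·31 + 29, 31 = 1·29 + 2, 29 = 14·2 + 1, 2 = 2·1 + 0.
Unwinding: 1 = 29 − 14·2 = 29 − 14·(31 − 1·29) = −14·31 + 15·29 = −14·31 + 15·(122 − 3·31) = 15·122 − 59·31, i.e. 31·(-59) + 122·15 = 1.
Times 2: 31·(-118) + 122·30 = 2, so (-118, 30) solves it.
Shifting by a multiple of (122, −31) keeps it a solution: s = -118 + 1·122 = 4, t = 30 − 1·31 = -1.
Indeed 31·4 + 122·(-1) = 124 − 122 = 2.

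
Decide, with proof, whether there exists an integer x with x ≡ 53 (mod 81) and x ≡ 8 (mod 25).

Since 81 and 25 share no common factor, CRT says the pair of congruences has a solution (unique mod 2025).
Any solution of the first congruence is x = 53 + 81t; substituting into the second, 81t ≡ 8 − 53 ≡ 5 (mod 25).
81 ≡ 6 (mod 25), so this reads 6t ≡ 5 (mod 25). Note 6·21 = 126 ≡ 1 (mod 25) (as 126 − 1 = 5·25), so 6⁻¹ ≡ 21.
Multiplying by 21: t ≡ 21·5 = 105 ≡ 5 (mod 25).
Taking t = 5 gives x = 53 + 81·5 = 458.
Indeed 458 ≡ 53 (mod 81) and 458 ≡ 8 (mod 25).

x = 458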